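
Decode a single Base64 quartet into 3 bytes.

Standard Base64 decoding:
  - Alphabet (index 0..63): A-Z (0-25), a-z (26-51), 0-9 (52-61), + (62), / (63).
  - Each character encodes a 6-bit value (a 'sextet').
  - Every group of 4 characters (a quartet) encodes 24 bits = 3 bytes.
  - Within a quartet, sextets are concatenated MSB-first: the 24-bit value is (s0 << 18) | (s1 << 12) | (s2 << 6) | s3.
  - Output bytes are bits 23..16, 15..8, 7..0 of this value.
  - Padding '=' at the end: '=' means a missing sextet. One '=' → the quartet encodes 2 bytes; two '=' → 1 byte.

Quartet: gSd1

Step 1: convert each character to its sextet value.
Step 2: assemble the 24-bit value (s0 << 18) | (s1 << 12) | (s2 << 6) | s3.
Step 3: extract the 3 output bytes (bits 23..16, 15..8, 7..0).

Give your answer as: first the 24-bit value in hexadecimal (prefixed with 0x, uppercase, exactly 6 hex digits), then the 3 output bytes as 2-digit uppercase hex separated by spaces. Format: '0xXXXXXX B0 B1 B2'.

Answer: 0x812775 81 27 75

Derivation:
Sextets: g=32, S=18, d=29, 1=53
24-bit: (32<<18) | (18<<12) | (29<<6) | 53
      = 0x800000 | 0x012000 | 0x000740 | 0x000035
      = 0x812775
Bytes: (v>>16)&0xFF=81, (v>>8)&0xFF=27, v&0xFF=75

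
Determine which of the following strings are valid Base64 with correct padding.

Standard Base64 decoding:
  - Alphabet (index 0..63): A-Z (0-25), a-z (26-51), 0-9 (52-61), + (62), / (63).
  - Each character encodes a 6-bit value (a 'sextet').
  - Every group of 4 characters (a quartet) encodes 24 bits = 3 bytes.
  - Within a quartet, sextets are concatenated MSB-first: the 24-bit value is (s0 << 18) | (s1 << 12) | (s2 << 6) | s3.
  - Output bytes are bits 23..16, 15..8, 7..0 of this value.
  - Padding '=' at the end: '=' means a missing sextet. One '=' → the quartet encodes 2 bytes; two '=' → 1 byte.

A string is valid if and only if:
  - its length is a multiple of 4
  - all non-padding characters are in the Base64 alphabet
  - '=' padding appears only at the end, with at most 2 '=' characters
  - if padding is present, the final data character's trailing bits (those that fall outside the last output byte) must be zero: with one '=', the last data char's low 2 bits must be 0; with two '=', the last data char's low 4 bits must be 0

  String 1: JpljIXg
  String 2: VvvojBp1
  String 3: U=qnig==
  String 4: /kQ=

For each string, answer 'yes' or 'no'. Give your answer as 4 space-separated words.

String 1: 'JpljIXg' → invalid (len=7 not mult of 4)
String 2: 'VvvojBp1' → valid
String 3: 'U=qnig==' → invalid (bad char(s): ['=']; '=' in middle)
String 4: '/kQ=' → valid

Answer: no yes no yes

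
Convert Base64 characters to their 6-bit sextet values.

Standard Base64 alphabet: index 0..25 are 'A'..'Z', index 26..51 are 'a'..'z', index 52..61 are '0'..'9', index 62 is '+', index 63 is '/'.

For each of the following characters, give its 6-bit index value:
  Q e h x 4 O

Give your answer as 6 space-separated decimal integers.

'Q': A..Z range, ord('Q') − ord('A') = 16
'e': a..z range, 26 + ord('e') − ord('a') = 30
'h': a..z range, 26 + ord('h') − ord('a') = 33
'x': a..z range, 26 + ord('x') − ord('a') = 49
'4': 0..9 range, 52 + ord('4') − ord('0') = 56
'O': A..Z range, ord('O') − ord('A') = 14

Answer: 16 30 33 49 56 14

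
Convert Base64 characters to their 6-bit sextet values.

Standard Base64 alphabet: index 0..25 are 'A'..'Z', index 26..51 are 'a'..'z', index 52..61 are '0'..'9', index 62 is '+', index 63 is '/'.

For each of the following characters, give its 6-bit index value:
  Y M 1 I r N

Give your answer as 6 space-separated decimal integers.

Answer: 24 12 53 8 43 13

Derivation:
'Y': A..Z range, ord('Y') − ord('A') = 24
'M': A..Z range, ord('M') − ord('A') = 12
'1': 0..9 range, 52 + ord('1') − ord('0') = 53
'I': A..Z range, ord('I') − ord('A') = 8
'r': a..z range, 26 + ord('r') − ord('a') = 43
'N': A..Z range, ord('N') − ord('A') = 13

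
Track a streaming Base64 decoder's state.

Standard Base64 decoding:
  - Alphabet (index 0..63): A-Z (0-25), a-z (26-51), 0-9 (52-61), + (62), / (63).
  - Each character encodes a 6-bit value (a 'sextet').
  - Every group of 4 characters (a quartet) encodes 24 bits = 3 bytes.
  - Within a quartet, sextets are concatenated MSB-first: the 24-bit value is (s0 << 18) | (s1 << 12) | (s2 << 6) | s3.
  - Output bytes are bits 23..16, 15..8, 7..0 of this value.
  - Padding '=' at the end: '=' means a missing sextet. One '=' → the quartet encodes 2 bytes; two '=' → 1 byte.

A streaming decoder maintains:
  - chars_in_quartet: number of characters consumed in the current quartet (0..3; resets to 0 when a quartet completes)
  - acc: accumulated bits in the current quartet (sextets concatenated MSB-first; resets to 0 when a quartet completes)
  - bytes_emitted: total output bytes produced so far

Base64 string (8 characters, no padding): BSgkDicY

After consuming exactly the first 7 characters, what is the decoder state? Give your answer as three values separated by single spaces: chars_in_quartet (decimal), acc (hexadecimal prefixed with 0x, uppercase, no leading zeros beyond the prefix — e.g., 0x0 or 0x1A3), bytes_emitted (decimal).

After char 0 ('B'=1): chars_in_quartet=1 acc=0x1 bytes_emitted=0
After char 1 ('S'=18): chars_in_quartet=2 acc=0x52 bytes_emitted=0
After char 2 ('g'=32): chars_in_quartet=3 acc=0x14A0 bytes_emitted=0
After char 3 ('k'=36): chars_in_quartet=4 acc=0x52824 -> emit 05 28 24, reset; bytes_emitted=3
After char 4 ('D'=3): chars_in_quartet=1 acc=0x3 bytes_emitted=3
After char 5 ('i'=34): chars_in_quartet=2 acc=0xE2 bytes_emitted=3
After char 6 ('c'=28): chars_in_quartet=3 acc=0x389C bytes_emitted=3

Answer: 3 0x389C 3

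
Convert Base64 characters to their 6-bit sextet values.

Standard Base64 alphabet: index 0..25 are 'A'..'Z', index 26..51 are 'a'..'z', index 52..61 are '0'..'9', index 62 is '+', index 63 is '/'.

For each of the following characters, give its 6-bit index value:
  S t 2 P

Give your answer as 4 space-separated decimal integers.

'S': A..Z range, ord('S') − ord('A') = 18
't': a..z range, 26 + ord('t') − ord('a') = 45
'2': 0..9 range, 52 + ord('2') − ord('0') = 54
'P': A..Z range, ord('P') − ord('A') = 15

Answer: 18 45 54 15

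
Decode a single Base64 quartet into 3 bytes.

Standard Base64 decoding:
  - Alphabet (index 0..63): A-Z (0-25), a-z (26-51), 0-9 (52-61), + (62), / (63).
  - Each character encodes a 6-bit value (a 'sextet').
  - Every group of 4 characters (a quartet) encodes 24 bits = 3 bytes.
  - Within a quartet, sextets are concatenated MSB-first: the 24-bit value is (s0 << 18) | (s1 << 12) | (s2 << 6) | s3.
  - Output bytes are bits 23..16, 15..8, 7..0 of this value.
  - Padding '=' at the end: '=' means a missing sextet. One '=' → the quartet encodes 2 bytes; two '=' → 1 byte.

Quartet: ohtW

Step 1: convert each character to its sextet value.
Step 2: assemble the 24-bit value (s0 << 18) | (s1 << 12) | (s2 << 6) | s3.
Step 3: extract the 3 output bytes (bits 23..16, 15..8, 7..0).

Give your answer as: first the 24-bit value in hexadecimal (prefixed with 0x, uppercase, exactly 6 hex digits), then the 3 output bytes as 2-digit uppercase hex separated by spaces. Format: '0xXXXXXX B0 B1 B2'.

Answer: 0xA21B56 A2 1B 56

Derivation:
Sextets: o=40, h=33, t=45, W=22
24-bit: (40<<18) | (33<<12) | (45<<6) | 22
      = 0xA00000 | 0x021000 | 0x000B40 | 0x000016
      = 0xA21B56
Bytes: (v>>16)&0xFF=A2, (v>>8)&0xFF=1B, v&0xFF=56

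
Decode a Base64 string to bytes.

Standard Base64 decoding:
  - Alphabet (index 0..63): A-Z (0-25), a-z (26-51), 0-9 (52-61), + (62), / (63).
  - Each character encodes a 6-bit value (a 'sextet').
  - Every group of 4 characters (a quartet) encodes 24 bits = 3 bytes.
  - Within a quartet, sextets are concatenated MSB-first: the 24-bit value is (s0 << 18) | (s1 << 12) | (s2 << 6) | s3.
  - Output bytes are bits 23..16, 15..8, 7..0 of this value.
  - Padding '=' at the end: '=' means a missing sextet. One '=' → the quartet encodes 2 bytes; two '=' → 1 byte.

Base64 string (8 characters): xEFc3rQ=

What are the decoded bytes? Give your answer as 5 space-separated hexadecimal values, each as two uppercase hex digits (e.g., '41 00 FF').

After char 0 ('x'=49): chars_in_quartet=1 acc=0x31 bytes_emitted=0
After char 1 ('E'=4): chars_in_quartet=2 acc=0xC44 bytes_emitted=0
After char 2 ('F'=5): chars_in_quartet=3 acc=0x31105 bytes_emitted=0
After char 3 ('c'=28): chars_in_quartet=4 acc=0xC4415C -> emit C4 41 5C, reset; bytes_emitted=3
After char 4 ('3'=55): chars_in_quartet=1 acc=0x37 bytes_emitted=3
After char 5 ('r'=43): chars_in_quartet=2 acc=0xDEB bytes_emitted=3
After char 6 ('Q'=16): chars_in_quartet=3 acc=0x37AD0 bytes_emitted=3
Padding '=': partial quartet acc=0x37AD0 -> emit DE B4; bytes_emitted=5

Answer: C4 41 5C DE B4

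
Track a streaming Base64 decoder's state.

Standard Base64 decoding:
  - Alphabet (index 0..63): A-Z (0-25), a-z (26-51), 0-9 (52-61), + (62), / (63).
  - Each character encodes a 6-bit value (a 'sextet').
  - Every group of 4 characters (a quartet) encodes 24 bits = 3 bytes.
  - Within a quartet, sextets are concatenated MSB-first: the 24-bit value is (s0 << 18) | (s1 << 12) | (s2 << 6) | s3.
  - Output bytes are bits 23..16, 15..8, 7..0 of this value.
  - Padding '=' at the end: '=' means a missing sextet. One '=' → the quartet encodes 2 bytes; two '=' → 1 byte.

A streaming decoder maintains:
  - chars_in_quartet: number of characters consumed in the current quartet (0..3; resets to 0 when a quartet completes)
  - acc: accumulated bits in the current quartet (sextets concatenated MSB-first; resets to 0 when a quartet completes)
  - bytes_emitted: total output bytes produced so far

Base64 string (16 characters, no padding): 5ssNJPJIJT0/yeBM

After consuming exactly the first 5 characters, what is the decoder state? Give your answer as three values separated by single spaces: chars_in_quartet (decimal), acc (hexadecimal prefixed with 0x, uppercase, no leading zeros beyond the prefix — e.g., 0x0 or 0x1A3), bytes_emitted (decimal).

Answer: 1 0x9 3

Derivation:
After char 0 ('5'=57): chars_in_quartet=1 acc=0x39 bytes_emitted=0
After char 1 ('s'=44): chars_in_quartet=2 acc=0xE6C bytes_emitted=0
After char 2 ('s'=44): chars_in_quartet=3 acc=0x39B2C bytes_emitted=0
After char 3 ('N'=13): chars_in_quartet=4 acc=0xE6CB0D -> emit E6 CB 0D, reset; bytes_emitted=3
After char 4 ('J'=9): chars_in_quartet=1 acc=0x9 bytes_emitted=3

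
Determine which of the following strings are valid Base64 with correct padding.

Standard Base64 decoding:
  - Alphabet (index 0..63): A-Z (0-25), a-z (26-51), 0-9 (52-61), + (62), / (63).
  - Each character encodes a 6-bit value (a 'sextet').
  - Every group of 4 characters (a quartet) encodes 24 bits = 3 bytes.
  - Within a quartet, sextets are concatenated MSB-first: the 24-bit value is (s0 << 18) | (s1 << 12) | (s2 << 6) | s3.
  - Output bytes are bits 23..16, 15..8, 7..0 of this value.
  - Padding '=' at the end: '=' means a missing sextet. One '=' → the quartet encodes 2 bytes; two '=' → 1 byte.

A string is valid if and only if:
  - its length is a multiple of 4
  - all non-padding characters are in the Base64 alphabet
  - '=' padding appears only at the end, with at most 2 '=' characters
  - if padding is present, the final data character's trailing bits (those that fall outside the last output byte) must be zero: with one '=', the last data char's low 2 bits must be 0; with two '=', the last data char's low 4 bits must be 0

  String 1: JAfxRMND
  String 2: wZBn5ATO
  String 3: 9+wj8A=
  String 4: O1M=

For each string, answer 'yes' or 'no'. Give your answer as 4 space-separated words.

String 1: 'JAfxRMND' → valid
String 2: 'wZBn5ATO' → valid
String 3: '9+wj8A=' → invalid (len=7 not mult of 4)
String 4: 'O1M=' → valid

Answer: yes yes no yes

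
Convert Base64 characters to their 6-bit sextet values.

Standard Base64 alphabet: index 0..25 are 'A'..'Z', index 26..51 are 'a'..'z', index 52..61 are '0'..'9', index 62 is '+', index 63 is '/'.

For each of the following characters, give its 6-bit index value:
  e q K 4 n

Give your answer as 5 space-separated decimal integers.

'e': a..z range, 26 + ord('e') − ord('a') = 30
'q': a..z range, 26 + ord('q') − ord('a') = 42
'K': A..Z range, ord('K') − ord('A') = 10
'4': 0..9 range, 52 + ord('4') − ord('0') = 56
'n': a..z range, 26 + ord('n') − ord('a') = 39

Answer: 30 42 10 56 39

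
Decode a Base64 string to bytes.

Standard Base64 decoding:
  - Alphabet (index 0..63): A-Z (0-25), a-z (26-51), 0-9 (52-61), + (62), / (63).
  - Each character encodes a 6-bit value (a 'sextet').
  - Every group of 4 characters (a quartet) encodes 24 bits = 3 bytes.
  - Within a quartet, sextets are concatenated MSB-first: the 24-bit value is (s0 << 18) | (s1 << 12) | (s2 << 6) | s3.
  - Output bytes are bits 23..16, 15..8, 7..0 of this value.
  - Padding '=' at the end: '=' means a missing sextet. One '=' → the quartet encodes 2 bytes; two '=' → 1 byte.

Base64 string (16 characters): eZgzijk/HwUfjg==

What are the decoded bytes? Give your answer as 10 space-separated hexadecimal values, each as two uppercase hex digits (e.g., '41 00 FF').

Answer: 79 98 33 8A 39 3F 1F 05 1F 8E

Derivation:
After char 0 ('e'=30): chars_in_quartet=1 acc=0x1E bytes_emitted=0
After char 1 ('Z'=25): chars_in_quartet=2 acc=0x799 bytes_emitted=0
After char 2 ('g'=32): chars_in_quartet=3 acc=0x1E660 bytes_emitted=0
After char 3 ('z'=51): chars_in_quartet=4 acc=0x799833 -> emit 79 98 33, reset; bytes_emitted=3
After char 4 ('i'=34): chars_in_quartet=1 acc=0x22 bytes_emitted=3
After char 5 ('j'=35): chars_in_quartet=2 acc=0x8A3 bytes_emitted=3
After char 6 ('k'=36): chars_in_quartet=3 acc=0x228E4 bytes_emitted=3
After char 7 ('/'=63): chars_in_quartet=4 acc=0x8A393F -> emit 8A 39 3F, reset; bytes_emitted=6
After char 8 ('H'=7): chars_in_quartet=1 acc=0x7 bytes_emitted=6
After char 9 ('w'=48): chars_in_quartet=2 acc=0x1F0 bytes_emitted=6
After char 10 ('U'=20): chars_in_quartet=3 acc=0x7C14 bytes_emitted=6
After char 11 ('f'=31): chars_in_quartet=4 acc=0x1F051F -> emit 1F 05 1F, reset; bytes_emitted=9
After char 12 ('j'=35): chars_in_quartet=1 acc=0x23 bytes_emitted=9
After char 13 ('g'=32): chars_in_quartet=2 acc=0x8E0 bytes_emitted=9
Padding '==': partial quartet acc=0x8E0 -> emit 8E; bytes_emitted=10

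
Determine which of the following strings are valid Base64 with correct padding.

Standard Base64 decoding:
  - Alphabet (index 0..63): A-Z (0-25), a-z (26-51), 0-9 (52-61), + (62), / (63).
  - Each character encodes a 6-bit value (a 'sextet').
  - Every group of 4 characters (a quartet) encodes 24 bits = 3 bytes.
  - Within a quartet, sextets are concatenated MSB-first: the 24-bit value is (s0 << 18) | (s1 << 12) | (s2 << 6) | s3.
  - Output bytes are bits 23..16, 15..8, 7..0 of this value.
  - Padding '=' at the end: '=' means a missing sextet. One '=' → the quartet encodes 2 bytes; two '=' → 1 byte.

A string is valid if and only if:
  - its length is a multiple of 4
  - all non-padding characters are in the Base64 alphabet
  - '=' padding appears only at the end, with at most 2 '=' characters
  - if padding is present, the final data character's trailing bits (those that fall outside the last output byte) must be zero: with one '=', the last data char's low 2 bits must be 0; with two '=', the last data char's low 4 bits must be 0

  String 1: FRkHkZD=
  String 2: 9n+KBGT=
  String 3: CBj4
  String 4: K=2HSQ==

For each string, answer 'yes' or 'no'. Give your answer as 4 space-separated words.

String 1: 'FRkHkZD=' → invalid (bad trailing bits)
String 2: '9n+KBGT=' → invalid (bad trailing bits)
String 3: 'CBj4' → valid
String 4: 'K=2HSQ==' → invalid (bad char(s): ['=']; '=' in middle)

Answer: no no yes no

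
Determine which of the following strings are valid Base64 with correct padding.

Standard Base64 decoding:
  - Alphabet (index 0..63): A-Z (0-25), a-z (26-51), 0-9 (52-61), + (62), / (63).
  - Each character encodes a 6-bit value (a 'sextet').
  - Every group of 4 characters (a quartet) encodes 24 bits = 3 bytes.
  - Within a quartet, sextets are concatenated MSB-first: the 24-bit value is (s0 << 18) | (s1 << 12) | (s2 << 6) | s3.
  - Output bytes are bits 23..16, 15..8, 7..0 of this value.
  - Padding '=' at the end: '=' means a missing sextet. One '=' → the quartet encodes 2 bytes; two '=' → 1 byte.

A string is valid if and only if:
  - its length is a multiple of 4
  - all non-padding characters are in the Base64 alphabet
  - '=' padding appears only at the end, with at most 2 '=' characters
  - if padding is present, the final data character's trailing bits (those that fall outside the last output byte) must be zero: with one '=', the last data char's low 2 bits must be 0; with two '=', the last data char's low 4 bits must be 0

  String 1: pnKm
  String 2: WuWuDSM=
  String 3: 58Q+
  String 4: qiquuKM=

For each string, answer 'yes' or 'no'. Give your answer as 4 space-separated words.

Answer: yes yes yes yes

Derivation:
String 1: 'pnKm' → valid
String 2: 'WuWuDSM=' → valid
String 3: '58Q+' → valid
String 4: 'qiquuKM=' → valid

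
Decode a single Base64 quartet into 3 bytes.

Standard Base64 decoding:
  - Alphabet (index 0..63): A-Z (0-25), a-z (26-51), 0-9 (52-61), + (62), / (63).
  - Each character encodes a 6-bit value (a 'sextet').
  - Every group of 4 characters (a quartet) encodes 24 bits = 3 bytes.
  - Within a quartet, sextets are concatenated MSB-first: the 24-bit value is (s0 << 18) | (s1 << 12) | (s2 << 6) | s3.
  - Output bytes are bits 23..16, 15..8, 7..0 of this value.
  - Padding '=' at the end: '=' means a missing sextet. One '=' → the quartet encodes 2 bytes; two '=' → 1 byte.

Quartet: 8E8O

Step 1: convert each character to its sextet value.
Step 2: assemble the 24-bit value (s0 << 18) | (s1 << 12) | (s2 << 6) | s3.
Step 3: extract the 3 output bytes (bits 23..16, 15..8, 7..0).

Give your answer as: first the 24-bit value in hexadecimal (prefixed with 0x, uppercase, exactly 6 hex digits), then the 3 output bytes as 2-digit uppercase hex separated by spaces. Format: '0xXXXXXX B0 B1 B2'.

Answer: 0xF04F0E F0 4F 0E

Derivation:
Sextets: 8=60, E=4, 8=60, O=14
24-bit: (60<<18) | (4<<12) | (60<<6) | 14
      = 0xF00000 | 0x004000 | 0x000F00 | 0x00000E
      = 0xF04F0E
Bytes: (v>>16)&0xFF=F0, (v>>8)&0xFF=4F, v&0xFF=0E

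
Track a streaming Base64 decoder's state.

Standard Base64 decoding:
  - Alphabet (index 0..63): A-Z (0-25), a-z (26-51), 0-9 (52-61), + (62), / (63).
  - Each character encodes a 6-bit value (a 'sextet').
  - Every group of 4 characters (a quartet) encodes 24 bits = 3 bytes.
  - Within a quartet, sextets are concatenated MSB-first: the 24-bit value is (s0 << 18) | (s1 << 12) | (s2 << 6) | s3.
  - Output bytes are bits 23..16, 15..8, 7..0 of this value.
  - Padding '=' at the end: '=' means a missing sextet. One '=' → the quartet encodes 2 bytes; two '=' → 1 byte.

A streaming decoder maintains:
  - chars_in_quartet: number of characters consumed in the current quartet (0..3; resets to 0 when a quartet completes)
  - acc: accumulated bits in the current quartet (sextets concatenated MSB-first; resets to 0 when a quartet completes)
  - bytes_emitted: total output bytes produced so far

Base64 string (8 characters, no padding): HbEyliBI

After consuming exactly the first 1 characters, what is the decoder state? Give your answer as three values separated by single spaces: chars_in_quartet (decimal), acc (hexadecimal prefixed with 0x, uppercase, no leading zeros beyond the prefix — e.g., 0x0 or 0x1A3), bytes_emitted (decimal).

After char 0 ('H'=7): chars_in_quartet=1 acc=0x7 bytes_emitted=0

Answer: 1 0x7 0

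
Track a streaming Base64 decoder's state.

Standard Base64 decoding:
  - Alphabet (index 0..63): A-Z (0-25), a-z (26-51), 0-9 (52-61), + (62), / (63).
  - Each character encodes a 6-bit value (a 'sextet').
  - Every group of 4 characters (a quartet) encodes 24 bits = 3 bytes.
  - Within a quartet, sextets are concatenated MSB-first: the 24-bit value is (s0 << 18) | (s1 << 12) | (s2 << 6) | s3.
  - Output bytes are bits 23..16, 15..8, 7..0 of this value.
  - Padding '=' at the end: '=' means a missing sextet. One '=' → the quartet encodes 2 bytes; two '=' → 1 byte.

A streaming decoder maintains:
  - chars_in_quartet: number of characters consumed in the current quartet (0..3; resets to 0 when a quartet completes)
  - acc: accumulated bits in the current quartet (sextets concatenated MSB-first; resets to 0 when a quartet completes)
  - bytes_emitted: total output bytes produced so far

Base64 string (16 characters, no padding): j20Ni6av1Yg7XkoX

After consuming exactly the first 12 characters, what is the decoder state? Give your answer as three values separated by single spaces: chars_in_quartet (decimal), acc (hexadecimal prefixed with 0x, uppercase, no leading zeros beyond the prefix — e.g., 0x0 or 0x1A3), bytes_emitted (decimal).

After char 0 ('j'=35): chars_in_quartet=1 acc=0x23 bytes_emitted=0
After char 1 ('2'=54): chars_in_quartet=2 acc=0x8F6 bytes_emitted=0
After char 2 ('0'=52): chars_in_quartet=3 acc=0x23DB4 bytes_emitted=0
After char 3 ('N'=13): chars_in_quartet=4 acc=0x8F6D0D -> emit 8F 6D 0D, reset; bytes_emitted=3
After char 4 ('i'=34): chars_in_quartet=1 acc=0x22 bytes_emitted=3
After char 5 ('6'=58): chars_in_quartet=2 acc=0x8BA bytes_emitted=3
After char 6 ('a'=26): chars_in_quartet=3 acc=0x22E9A bytes_emitted=3
After char 7 ('v'=47): chars_in_quartet=4 acc=0x8BA6AF -> emit 8B A6 AF, reset; bytes_emitted=6
After char 8 ('1'=53): chars_in_quartet=1 acc=0x35 bytes_emitted=6
After char 9 ('Y'=24): chars_in_quartet=2 acc=0xD58 bytes_emitted=6
After char 10 ('g'=32): chars_in_quartet=3 acc=0x35620 bytes_emitted=6
After char 11 ('7'=59): chars_in_quartet=4 acc=0xD5883B -> emit D5 88 3B, reset; bytes_emitted=9

Answer: 0 0x0 9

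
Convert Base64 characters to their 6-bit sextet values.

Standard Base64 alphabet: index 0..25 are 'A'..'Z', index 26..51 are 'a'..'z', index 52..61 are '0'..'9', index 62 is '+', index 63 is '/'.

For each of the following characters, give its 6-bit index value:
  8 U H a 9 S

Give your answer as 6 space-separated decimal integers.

Answer: 60 20 7 26 61 18

Derivation:
'8': 0..9 range, 52 + ord('8') − ord('0') = 60
'U': A..Z range, ord('U') − ord('A') = 20
'H': A..Z range, ord('H') − ord('A') = 7
'a': a..z range, 26 + ord('a') − ord('a') = 26
'9': 0..9 range, 52 + ord('9') − ord('0') = 61
'S': A..Z range, ord('S') − ord('A') = 18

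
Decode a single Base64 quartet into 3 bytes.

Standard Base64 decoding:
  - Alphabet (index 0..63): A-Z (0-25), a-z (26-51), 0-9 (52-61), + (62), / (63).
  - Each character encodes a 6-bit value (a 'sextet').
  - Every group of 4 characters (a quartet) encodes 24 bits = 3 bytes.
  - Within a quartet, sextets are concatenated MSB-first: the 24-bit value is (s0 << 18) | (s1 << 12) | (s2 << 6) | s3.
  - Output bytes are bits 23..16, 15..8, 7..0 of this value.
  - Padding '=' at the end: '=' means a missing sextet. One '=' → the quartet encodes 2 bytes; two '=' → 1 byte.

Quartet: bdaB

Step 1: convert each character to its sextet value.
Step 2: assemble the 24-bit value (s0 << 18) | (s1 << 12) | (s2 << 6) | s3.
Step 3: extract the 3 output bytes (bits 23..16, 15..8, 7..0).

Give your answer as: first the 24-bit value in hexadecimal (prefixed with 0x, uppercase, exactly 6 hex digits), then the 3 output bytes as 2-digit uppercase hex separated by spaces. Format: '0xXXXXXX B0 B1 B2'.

Answer: 0x6DD681 6D D6 81

Derivation:
Sextets: b=27, d=29, a=26, B=1
24-bit: (27<<18) | (29<<12) | (26<<6) | 1
      = 0x6C0000 | 0x01D000 | 0x000680 | 0x000001
      = 0x6DD681
Bytes: (v>>16)&0xFF=6D, (v>>8)&0xFF=D6, v&0xFF=81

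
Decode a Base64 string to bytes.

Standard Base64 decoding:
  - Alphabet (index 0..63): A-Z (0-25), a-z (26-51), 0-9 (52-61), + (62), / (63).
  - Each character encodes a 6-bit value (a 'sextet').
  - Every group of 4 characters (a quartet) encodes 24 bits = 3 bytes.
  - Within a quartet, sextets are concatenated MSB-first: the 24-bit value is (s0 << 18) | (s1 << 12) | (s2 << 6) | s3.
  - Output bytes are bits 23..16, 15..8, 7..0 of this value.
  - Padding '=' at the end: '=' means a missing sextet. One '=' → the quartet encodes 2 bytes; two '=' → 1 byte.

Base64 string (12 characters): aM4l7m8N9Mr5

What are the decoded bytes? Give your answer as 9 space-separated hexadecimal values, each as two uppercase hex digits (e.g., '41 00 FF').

Answer: 68 CE 25 EE 6F 0D F4 CA F9

Derivation:
After char 0 ('a'=26): chars_in_quartet=1 acc=0x1A bytes_emitted=0
After char 1 ('M'=12): chars_in_quartet=2 acc=0x68C bytes_emitted=0
After char 2 ('4'=56): chars_in_quartet=3 acc=0x1A338 bytes_emitted=0
After char 3 ('l'=37): chars_in_quartet=4 acc=0x68CE25 -> emit 68 CE 25, reset; bytes_emitted=3
After char 4 ('7'=59): chars_in_quartet=1 acc=0x3B bytes_emitted=3
After char 5 ('m'=38): chars_in_quartet=2 acc=0xEE6 bytes_emitted=3
After char 6 ('8'=60): chars_in_quartet=3 acc=0x3B9BC bytes_emitted=3
After char 7 ('N'=13): chars_in_quartet=4 acc=0xEE6F0D -> emit EE 6F 0D, reset; bytes_emitted=6
After char 8 ('9'=61): chars_in_quartet=1 acc=0x3D bytes_emitted=6
After char 9 ('M'=12): chars_in_quartet=2 acc=0xF4C bytes_emitted=6
After char 10 ('r'=43): chars_in_quartet=3 acc=0x3D32B bytes_emitted=6
After char 11 ('5'=57): chars_in_quartet=4 acc=0xF4CAF9 -> emit F4 CA F9, reset; bytes_emitted=9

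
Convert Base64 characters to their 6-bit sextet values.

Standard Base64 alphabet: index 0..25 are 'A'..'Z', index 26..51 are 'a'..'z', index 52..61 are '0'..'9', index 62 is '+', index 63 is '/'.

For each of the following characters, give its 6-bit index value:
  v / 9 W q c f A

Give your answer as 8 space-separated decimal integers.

Answer: 47 63 61 22 42 28 31 0

Derivation:
'v': a..z range, 26 + ord('v') − ord('a') = 47
'/': index 63
'9': 0..9 range, 52 + ord('9') − ord('0') = 61
'W': A..Z range, ord('W') − ord('A') = 22
'q': a..z range, 26 + ord('q') − ord('a') = 42
'c': a..z range, 26 + ord('c') − ord('a') = 28
'f': a..z range, 26 + ord('f') − ord('a') = 31
'A': A..Z range, ord('A') − ord('A') = 0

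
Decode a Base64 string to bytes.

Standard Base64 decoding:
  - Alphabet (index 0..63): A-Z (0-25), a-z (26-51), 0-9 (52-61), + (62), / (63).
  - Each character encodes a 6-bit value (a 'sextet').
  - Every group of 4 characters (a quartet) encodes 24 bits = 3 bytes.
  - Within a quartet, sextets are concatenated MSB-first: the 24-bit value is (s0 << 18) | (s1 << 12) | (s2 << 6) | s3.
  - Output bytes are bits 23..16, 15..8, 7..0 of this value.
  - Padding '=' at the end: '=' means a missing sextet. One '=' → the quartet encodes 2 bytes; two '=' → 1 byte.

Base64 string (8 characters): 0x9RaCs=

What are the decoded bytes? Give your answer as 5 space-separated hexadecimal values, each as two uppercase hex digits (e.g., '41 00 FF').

After char 0 ('0'=52): chars_in_quartet=1 acc=0x34 bytes_emitted=0
After char 1 ('x'=49): chars_in_quartet=2 acc=0xD31 bytes_emitted=0
After char 2 ('9'=61): chars_in_quartet=3 acc=0x34C7D bytes_emitted=0
After char 3 ('R'=17): chars_in_quartet=4 acc=0xD31F51 -> emit D3 1F 51, reset; bytes_emitted=3
After char 4 ('a'=26): chars_in_quartet=1 acc=0x1A bytes_emitted=3
After char 5 ('C'=2): chars_in_quartet=2 acc=0x682 bytes_emitted=3
After char 6 ('s'=44): chars_in_quartet=3 acc=0x1A0AC bytes_emitted=3
Padding '=': partial quartet acc=0x1A0AC -> emit 68 2B; bytes_emitted=5

Answer: D3 1F 51 68 2B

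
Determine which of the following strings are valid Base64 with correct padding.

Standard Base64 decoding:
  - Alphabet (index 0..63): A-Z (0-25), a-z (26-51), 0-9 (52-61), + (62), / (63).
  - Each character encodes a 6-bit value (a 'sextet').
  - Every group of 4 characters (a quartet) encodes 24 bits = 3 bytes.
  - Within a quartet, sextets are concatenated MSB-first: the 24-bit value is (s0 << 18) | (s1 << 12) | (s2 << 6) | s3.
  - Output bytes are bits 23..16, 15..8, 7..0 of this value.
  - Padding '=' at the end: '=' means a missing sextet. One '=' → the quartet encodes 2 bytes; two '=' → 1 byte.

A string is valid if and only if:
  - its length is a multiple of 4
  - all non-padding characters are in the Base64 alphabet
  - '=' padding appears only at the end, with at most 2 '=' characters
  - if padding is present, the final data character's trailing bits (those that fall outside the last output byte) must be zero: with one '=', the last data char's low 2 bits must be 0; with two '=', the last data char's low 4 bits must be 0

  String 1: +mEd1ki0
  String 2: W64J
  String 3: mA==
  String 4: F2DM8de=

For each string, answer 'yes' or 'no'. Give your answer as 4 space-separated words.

Answer: yes yes yes no

Derivation:
String 1: '+mEd1ki0' → valid
String 2: 'W64J' → valid
String 3: 'mA==' → valid
String 4: 'F2DM8de=' → invalid (bad trailing bits)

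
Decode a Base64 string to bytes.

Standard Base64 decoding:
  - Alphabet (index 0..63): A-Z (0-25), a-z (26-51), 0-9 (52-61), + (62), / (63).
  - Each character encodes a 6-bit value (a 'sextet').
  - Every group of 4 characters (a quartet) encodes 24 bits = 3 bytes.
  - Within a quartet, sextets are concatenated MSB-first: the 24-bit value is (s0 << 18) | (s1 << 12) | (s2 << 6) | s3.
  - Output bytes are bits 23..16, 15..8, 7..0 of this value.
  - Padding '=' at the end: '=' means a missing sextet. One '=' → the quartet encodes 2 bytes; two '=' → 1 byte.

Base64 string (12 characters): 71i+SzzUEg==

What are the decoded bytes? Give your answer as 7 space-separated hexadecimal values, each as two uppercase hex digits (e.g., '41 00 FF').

Answer: EF 58 BE 4B 3C D4 12

Derivation:
After char 0 ('7'=59): chars_in_quartet=1 acc=0x3B bytes_emitted=0
After char 1 ('1'=53): chars_in_quartet=2 acc=0xEF5 bytes_emitted=0
After char 2 ('i'=34): chars_in_quartet=3 acc=0x3BD62 bytes_emitted=0
After char 3 ('+'=62): chars_in_quartet=4 acc=0xEF58BE -> emit EF 58 BE, reset; bytes_emitted=3
After char 4 ('S'=18): chars_in_quartet=1 acc=0x12 bytes_emitted=3
After char 5 ('z'=51): chars_in_quartet=2 acc=0x4B3 bytes_emitted=3
After char 6 ('z'=51): chars_in_quartet=3 acc=0x12CF3 bytes_emitted=3
After char 7 ('U'=20): chars_in_quartet=4 acc=0x4B3CD4 -> emit 4B 3C D4, reset; bytes_emitted=6
After char 8 ('E'=4): chars_in_quartet=1 acc=0x4 bytes_emitted=6
After char 9 ('g'=32): chars_in_quartet=2 acc=0x120 bytes_emitted=6
Padding '==': partial quartet acc=0x120 -> emit 12; bytes_emitted=7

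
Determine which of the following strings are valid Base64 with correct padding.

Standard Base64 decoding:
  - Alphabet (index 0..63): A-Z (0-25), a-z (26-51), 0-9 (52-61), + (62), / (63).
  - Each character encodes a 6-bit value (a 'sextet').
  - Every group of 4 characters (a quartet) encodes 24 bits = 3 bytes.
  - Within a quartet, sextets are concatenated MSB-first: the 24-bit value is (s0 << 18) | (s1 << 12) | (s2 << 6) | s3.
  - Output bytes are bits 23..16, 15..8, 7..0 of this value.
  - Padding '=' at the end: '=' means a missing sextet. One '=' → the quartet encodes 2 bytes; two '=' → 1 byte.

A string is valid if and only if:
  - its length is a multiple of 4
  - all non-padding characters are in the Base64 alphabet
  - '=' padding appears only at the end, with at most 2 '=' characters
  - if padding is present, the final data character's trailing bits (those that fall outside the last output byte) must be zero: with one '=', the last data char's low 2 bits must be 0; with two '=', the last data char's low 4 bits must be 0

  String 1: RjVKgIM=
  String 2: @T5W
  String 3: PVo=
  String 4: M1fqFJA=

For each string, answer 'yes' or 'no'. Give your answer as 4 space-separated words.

String 1: 'RjVKgIM=' → valid
String 2: '@T5W' → invalid (bad char(s): ['@'])
String 3: 'PVo=' → valid
String 4: 'M1fqFJA=' → valid

Answer: yes no yes yes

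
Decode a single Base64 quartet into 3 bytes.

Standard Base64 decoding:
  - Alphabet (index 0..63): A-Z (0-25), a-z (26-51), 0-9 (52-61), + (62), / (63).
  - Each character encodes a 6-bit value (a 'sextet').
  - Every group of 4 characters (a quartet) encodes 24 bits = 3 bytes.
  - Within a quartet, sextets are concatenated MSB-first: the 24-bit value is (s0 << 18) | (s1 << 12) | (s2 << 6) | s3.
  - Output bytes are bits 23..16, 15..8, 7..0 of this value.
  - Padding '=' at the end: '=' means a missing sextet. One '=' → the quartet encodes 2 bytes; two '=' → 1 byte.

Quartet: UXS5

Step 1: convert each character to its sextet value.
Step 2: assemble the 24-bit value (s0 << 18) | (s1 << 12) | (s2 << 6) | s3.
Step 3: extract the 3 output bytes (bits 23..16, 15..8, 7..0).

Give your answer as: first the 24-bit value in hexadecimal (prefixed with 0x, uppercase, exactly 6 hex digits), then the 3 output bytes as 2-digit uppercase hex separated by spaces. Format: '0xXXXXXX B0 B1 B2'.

Sextets: U=20, X=23, S=18, 5=57
24-bit: (20<<18) | (23<<12) | (18<<6) | 57
      = 0x500000 | 0x017000 | 0x000480 | 0x000039
      = 0x5174B9
Bytes: (v>>16)&0xFF=51, (v>>8)&0xFF=74, v&0xFF=B9

Answer: 0x5174B9 51 74 B9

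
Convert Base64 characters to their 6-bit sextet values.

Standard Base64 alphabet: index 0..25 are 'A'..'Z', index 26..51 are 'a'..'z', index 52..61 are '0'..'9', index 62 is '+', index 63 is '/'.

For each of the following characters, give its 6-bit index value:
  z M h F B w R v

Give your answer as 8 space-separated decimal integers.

'z': a..z range, 26 + ord('z') − ord('a') = 51
'M': A..Z range, ord('M') − ord('A') = 12
'h': a..z range, 26 + ord('h') − ord('a') = 33
'F': A..Z range, ord('F') − ord('A') = 5
'B': A..Z range, ord('B') − ord('A') = 1
'w': a..z range, 26 + ord('w') − ord('a') = 48
'R': A..Z range, ord('R') − ord('A') = 17
'v': a..z range, 26 + ord('v') − ord('a') = 47

Answer: 51 12 33 5 1 48 17 47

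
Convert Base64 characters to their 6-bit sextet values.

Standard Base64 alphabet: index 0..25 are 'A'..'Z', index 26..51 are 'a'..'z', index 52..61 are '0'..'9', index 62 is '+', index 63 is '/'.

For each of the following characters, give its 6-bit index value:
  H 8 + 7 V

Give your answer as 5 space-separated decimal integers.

'H': A..Z range, ord('H') − ord('A') = 7
'8': 0..9 range, 52 + ord('8') − ord('0') = 60
'+': index 62
'7': 0..9 range, 52 + ord('7') − ord('0') = 59
'V': A..Z range, ord('V') − ord('A') = 21

Answer: 7 60 62 59 21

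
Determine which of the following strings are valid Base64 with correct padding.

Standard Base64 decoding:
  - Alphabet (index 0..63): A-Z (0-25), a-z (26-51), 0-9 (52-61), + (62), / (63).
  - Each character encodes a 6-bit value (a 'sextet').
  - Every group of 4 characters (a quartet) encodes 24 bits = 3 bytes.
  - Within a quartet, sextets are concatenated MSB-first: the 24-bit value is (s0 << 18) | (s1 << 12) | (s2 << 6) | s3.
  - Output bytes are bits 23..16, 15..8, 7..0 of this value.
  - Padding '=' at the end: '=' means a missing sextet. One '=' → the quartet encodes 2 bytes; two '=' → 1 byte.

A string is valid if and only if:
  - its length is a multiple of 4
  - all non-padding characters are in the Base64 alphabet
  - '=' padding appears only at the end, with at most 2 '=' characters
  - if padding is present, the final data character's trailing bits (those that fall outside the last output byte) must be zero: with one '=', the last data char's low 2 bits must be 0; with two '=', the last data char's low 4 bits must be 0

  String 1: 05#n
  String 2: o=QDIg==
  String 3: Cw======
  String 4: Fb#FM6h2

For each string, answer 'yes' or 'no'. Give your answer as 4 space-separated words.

Answer: no no no no

Derivation:
String 1: '05#n' → invalid (bad char(s): ['#'])
String 2: 'o=QDIg==' → invalid (bad char(s): ['=']; '=' in middle)
String 3: 'Cw======' → invalid (6 pad chars (max 2))
String 4: 'Fb#FM6h2' → invalid (bad char(s): ['#'])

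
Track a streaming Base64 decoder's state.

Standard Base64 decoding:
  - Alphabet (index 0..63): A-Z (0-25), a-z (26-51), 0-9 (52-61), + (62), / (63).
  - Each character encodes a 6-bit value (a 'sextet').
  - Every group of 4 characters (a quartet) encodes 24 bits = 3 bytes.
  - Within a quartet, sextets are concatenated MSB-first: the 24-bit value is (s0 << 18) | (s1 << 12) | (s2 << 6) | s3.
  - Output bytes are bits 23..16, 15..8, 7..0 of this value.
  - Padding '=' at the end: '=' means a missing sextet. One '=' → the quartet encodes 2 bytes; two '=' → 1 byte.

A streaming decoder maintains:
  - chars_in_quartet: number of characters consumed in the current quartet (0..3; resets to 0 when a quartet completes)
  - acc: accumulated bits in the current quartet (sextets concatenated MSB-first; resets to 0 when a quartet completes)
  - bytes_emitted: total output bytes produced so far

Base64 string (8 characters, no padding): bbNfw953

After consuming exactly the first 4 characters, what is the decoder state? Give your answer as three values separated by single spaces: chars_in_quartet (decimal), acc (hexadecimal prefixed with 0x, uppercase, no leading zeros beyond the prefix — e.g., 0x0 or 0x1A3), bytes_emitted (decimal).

Answer: 0 0x0 3

Derivation:
After char 0 ('b'=27): chars_in_quartet=1 acc=0x1B bytes_emitted=0
After char 1 ('b'=27): chars_in_quartet=2 acc=0x6DB bytes_emitted=0
After char 2 ('N'=13): chars_in_quartet=3 acc=0x1B6CD bytes_emitted=0
After char 3 ('f'=31): chars_in_quartet=4 acc=0x6DB35F -> emit 6D B3 5F, reset; bytes_emitted=3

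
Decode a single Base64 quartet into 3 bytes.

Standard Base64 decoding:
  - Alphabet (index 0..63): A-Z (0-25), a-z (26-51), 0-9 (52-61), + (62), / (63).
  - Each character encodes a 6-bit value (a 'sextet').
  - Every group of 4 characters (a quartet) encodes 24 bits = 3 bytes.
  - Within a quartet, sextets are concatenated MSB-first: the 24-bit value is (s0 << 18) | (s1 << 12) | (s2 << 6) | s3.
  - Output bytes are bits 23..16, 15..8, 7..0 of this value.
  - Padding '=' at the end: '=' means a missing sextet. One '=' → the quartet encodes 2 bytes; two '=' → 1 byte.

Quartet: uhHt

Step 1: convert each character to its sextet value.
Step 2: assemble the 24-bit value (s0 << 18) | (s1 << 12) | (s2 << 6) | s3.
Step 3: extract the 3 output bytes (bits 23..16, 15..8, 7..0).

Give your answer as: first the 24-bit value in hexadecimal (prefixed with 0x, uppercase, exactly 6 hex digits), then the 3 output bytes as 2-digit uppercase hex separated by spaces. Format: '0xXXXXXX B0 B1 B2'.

Sextets: u=46, h=33, H=7, t=45
24-bit: (46<<18) | (33<<12) | (7<<6) | 45
      = 0xB80000 | 0x021000 | 0x0001C0 | 0x00002D
      = 0xBA11ED
Bytes: (v>>16)&0xFF=BA, (v>>8)&0xFF=11, v&0xFF=ED

Answer: 0xBA11ED BA 11 ED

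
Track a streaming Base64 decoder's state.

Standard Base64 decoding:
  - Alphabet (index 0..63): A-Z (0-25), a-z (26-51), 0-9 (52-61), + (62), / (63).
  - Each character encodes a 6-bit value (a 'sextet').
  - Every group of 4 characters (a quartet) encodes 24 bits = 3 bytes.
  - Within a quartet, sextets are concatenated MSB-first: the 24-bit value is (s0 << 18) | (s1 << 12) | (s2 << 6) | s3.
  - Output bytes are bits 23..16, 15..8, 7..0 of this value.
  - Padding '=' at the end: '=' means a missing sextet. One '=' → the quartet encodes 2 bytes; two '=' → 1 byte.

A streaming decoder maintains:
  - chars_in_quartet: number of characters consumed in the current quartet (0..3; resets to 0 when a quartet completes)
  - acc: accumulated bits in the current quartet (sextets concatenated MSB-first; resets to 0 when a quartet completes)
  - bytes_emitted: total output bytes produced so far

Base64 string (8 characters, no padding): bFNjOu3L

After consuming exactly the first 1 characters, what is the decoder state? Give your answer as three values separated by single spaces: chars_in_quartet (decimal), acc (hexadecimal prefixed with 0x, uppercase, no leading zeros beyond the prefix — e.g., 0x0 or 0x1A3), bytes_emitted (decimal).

After char 0 ('b'=27): chars_in_quartet=1 acc=0x1B bytes_emitted=0

Answer: 1 0x1B 0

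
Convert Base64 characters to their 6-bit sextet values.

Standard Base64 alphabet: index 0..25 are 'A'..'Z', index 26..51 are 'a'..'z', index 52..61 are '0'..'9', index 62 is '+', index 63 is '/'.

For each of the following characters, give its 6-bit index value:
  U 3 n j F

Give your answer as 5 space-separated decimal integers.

'U': A..Z range, ord('U') − ord('A') = 20
'3': 0..9 range, 52 + ord('3') − ord('0') = 55
'n': a..z range, 26 + ord('n') − ord('a') = 39
'j': a..z range, 26 + ord('j') − ord('a') = 35
'F': A..Z range, ord('F') − ord('A') = 5

Answer: 20 55 39 35 5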